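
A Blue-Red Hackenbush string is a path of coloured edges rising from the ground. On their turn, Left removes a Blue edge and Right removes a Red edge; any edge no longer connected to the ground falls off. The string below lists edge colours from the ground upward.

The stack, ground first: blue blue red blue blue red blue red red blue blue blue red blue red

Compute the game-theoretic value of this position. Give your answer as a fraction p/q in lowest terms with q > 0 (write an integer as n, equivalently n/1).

14965/8192

Build value(s[:k]) for k = 1..15, string s = blue blue red blue blue red blue red red blue blue blue red blue red.
1 of 15 · b · max L 0 · min R +∞ so 1
2 of 15 · bb · max L 1 · min R +∞ so 2
3 of 15 · bbr · max L 1 · min R 2 so 3/2
4 of 15 · bbrb · max L 3/2 · min R 2 so 7/4
5 of 15 · bbrbb · max L 7/4 · min R 2 so 15/8
6 of 15 · bbrbbr · max L 7/4 · min R 15/8 so 29/16
7 of 15 · bbrbbrb · max L 29/16 · min R 15/8 so 59/32
8 of 15 · bbrbbrbr · max L 29/16 · min R 59/32 so 117/64
9 of 15 · bbrbbrbrr · max L 29/16 · min R 117/64 so 233/128
10 of 15 · bbrbbrbrrb · max L 233/128 · min R 117/64 so 467/256
11 of 15 · bbrbbrbrrbb · max L 467/256 · min R 117/64 so 935/512
12 of 15 · bbrbbrbrrbbb · max L 935/512 · min R 117/64 so 1871/1024
13 of 15 · bbrbbrbrrbbbr · max L 935/512 · min R 1871/1024 so 3741/2048
14 of 15 · bbrbbrbrrbbbrb · max L 3741/2048 · min R 1871/1024 so 7483/4096
15 of 15 · bbrbbrbrrbbbrbr · max L 3741/2048 · min R 7483/4096 so 14965/8192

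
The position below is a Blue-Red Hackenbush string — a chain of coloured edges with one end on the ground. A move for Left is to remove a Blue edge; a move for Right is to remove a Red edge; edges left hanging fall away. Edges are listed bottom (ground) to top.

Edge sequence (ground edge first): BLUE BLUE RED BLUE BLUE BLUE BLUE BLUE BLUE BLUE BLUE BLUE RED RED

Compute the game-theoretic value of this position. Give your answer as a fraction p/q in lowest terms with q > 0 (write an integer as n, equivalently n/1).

8185/4096

Prefix values for BLUE BLUE RED BLUE BLUE BLUE BLUE BLUE BLUE BLUE BLUE BLUE RED RED via {L|R} + simplicity:
v_1 [B]  L=[0]  R=[(no moves)]  gives 1
v_2 [BB]  L=[0, 1]  R=[(no moves)]  gives 2
v_3 [BBR]  L=[0, 1]  R=[2]  gives 3/2
v_4 [BBRB]  L=[0, 1, 3/2]  R=[2]  gives 7/4
v_5 [BBRBB]  L=[0, 1, 3/2, 7/4]  R=[2]  gives 15/8
v_6 [BBRBBB]  L=[0, 1, 3/2, 7/4, 15/8]  R=[2]  gives 31/16
v_7 [BBRBBBB]  L=[0, 1, 3/2, 7/4, 15/8, 31/16]  R=[2]  gives 63/32
v_8 [BBRBBBBB]  L=[0, 1, 3/2, 7/4, 15/8, 31/16, 63/32]  R=[2]  gives 127/64
v_9 [BBRBBBBBB]  L=[0, 1, 3/2, 7/4, 15/8, 31/16, 63/32, 127/64]  R=[2]  gives 255/128
v_10 [BBRBBBBBBB]  L=[0, 1, 3/2, 7/4, 15/8, 31/16, 63/32, 127/64, 255/128]  R=[2]  gives 511/256
v_11 [BBRBBBBBBBB]  L=[0, 1, 3/2, 7/4, 15/8, 31/16, 63/32, 127/64, 255/128, 511/256]  R=[2]  gives 1023/512
v_12 [BBRBBBBBBBBB]  L=[0, 1, 3/2, 7/4, 15/8, 31/16, 63/32, 127/64, 255/128, 511/256, 1023/512]  R=[2]  gives 2047/1024
v_13 [BBRBBBBBBBBBR]  L=[0, 1, 3/2, 7/4, 15/8, 31/16, 63/32, 127/64, 255/128, 511/256, 1023/512]  R=[2047/1024, 2]  gives 4093/2048
v_14 [BBRBBBBBBBBBRR]  L=[0, 1, 3/2, 7/4, 15/8, 31/16, 63/32, 127/64, 255/128, 511/256, 1023/512]  R=[4093/2048, 2047/1024, 2]  gives 8185/4096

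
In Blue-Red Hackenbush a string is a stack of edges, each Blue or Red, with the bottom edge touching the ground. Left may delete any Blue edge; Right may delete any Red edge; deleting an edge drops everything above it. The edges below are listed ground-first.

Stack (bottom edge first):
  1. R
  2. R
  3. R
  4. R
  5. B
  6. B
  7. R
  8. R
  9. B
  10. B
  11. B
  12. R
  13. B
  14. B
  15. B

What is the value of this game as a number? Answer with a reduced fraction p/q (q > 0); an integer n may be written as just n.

-6929/2048

step 1: add R to get R; options L={ none } R={ 0 } → -1
step 2: add R to get RR; options L={ none } R={ -1; 0 } → -2
step 3: add R to get RRR; options L={ none } R={ -2; -1; 0 } → -3
step 4: add R to get RRRR; options L={ none } R={ -3; -2; -1; 0 } → -4
step 5: add B to get RRRRB; options L={ -4 } R={ -3; -2; -1; 0 } → -7/2
step 6: add B to get RRRRBB; options L={ -4; -7/2 } R={ -3; -2; -1; 0 } → -13/4
step 7: add R to get RRRRBBR; options L={ -4; -7/2 } R={ -13/4; -3; -2; -1; 0 } → -27/8
step 8: add R to get RRRRBBRR; options L={ -4; -7/2 } R={ -27/8; -13/4; -3; -2; -1; 0 } → -55/16
step 9: add B to get RRRRBBRRB; options L={ -4; -7/2; -55/16 } R={ -27/8; -13/4; -3; -2; -1; 0 } → -109/32
step 10: add B to get RRRRBBRRBB; options L={ -4; -7/2; -55/16; -109/32 } R={ -27/8; -13/4; -3; -2; -1; 0 } → -217/64
step 11: add B to get RRRRBBRRBBB; options L={ -4; -7/2; -55/16; -109/32; -217/64 } R={ -27/8; -13/4; -3; -2; -1; 0 } → -433/128
step 12: add R to get RRRRBBRRBBBR; options L={ -4; -7/2; -55/16; -109/32; -217/64 } R={ -433/128; -27/8; -13/4; -3; -2; -1; 0 } → -867/256
step 13: add B to get RRRRBBRRBBBRB; options L={ -4; -7/2; -55/16; -109/32; -217/64; -867/256 } R={ -433/128; -27/8; -13/4; -3; -2; -1; 0 } → -1733/512
step 14: add B to get RRRRBBRRBBBRBB; options L={ -4; -7/2; -55/16; -109/32; -217/64; -867/256; -1733/512 } R={ -433/128; -27/8; -13/4; -3; -2; -1; 0 } → -3465/1024
step 15: add B to get RRRRBBRRBBBRBBB; options L={ -4; -7/2; -55/16; -109/32; -217/64; -867/256; -1733/512; -3465/1024 } R={ -433/128; -27/8; -13/4; -3; -2; -1; 0 } → -6929/2048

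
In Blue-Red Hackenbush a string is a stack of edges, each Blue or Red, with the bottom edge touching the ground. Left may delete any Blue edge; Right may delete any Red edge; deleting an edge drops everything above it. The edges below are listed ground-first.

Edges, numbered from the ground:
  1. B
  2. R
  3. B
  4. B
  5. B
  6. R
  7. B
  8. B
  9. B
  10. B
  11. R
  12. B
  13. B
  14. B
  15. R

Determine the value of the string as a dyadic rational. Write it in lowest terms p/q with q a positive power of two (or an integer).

15325/16384

Prefix values for B R B B B R B B B B R B B B R via {L|R} + simplicity:
edge 1 of 15 (B): { 0 | (no moves) } so 1
edge 2 of 15 (R): { 0 | 1 } so 1/2
edge 3 of 15 (B): { 0, 1/2 | 1 } so 3/4
edge 4 of 15 (B): { 0, 1/2, 3/4 | 1 } so 7/8
edge 5 of 15 (B): { 0, 1/2, 3/4, 7/8 | 1 } so 15/16
edge 6 of 15 (R): { 0, 1/2, 3/4, 7/8 | 15/16, 1 } so 29/32
edge 7 of 15 (B): { 0, 1/2, 3/4, 7/8, 29/32 | 15/16, 1 } so 59/64
edge 8 of 15 (B): { 0, 1/2, 3/4, 7/8, 29/32, 59/64 | 15/16, 1 } so 119/128
edge 9 of 15 (B): { 0, 1/2, 3/4, 7/8, 29/32, 59/64, 119/128 | 15/16, 1 } so 239/256
edge 10 of 15 (B): { 0, 1/2, 3/4, 7/8, 29/32, 59/64, 119/128, 239/256 | 15/16, 1 } so 479/512
edge 11 of 15 (R): { 0, 1/2, 3/4, 7/8, 29/32, 59/64, 119/128, 239/256 | 479/512, 15/16, 1 } so 957/1024
edge 12 of 15 (B): { 0, 1/2, 3/4, 7/8, 29/32, 59/64, 119/128, 239/256, 957/1024 | 479/512, 15/16, 1 } so 1915/2048
edge 13 of 15 (B): { 0, 1/2, 3/4, 7/8, 29/32, 59/64, 119/128, 239/256, 957/1024, 1915/2048 | 479/512, 15/16, 1 } so 3831/4096
edge 14 of 15 (B): { 0, 1/2, 3/4, 7/8, 29/32, 59/64, 119/128, 239/256, 957/1024, 1915/2048, 3831/4096 | 479/512, 15/16, 1 } so 7663/8192
edge 15 of 15 (R): { 0, 1/2, 3/4, 7/8, 29/32, 59/64, 119/128, 239/256, 957/1024, 1915/2048, 3831/4096 | 7663/8192, 479/512, 15/16, 1 } so 15325/16384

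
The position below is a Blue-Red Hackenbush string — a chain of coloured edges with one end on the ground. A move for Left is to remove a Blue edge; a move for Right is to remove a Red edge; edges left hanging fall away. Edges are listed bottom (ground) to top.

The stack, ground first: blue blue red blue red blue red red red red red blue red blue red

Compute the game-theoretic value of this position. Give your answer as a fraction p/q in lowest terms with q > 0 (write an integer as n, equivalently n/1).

13333/8192

Prefix values for blue blue red blue red blue red red red red red blue red blue red via {L|R} + simplicity:
1 of 15 · b · max L 0 · min R +∞ ⇒ 1
2 of 15 · bb · max L 1 · min R +∞ ⇒ 2
3 of 15 · bbr · max L 1 · min R 2 ⇒ 3/2
4 of 15 · bbrb · max L 3/2 · min R 2 ⇒ 7/4
5 of 15 · bbrbr · max L 3/2 · min R 7/4 ⇒ 13/8
6 of 15 · bbrbrb · max L 13/8 · min R 7/4 ⇒ 27/16
7 of 15 · bbrbrbr · max L 13/8 · min R 27/16 ⇒ 53/32
8 of 15 · bbrbrbrr · max L 13/8 · min R 53/32 ⇒ 105/64
9 of 15 · bbrbrbrrr · max L 13/8 · min R 105/64 ⇒ 209/128
10 of 15 · bbrbrbrrrr · max L 13/8 · min R 209/128 ⇒ 417/256
11 of 15 · bbrbrbrrrrr · max L 13/8 · min R 417/256 ⇒ 833/512
12 of 15 · bbrbrbrrrrrb · max L 833/512 · min R 417/256 ⇒ 1667/1024
13 of 15 · bbrbrbrrrrrbr · max L 833/512 · min R 1667/1024 ⇒ 3333/2048
14 of 15 · bbrbrbrrrrrbrb · max L 3333/2048 · min R 1667/1024 ⇒ 6667/4096
15 of 15 · bbrbrbrrrrrbrbr · max L 3333/2048 · min R 6667/4096 ⇒ 13333/8192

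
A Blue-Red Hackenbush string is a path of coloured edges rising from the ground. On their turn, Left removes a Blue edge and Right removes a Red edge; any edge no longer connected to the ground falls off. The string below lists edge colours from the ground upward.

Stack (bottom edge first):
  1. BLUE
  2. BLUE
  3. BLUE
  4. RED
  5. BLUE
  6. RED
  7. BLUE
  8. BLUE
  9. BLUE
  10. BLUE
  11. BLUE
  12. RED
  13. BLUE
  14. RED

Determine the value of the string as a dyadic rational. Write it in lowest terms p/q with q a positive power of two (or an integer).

1 of 14 · B · max L 0 · min R +∞ = 1
2 of 14 · BB · max L 1 · min R +∞ = 2
3 of 14 · BBB · max L 2 · min R +∞ = 3
4 of 14 · BBBR · max L 2 · min R 3 = 5/2
5 of 14 · BBBRB · max L 5/2 · min R 3 = 11/4
6 of 14 · BBBRBR · max L 5/2 · min R 11/4 = 21/8
7 of 14 · BBBRBRB · max L 21/8 · min R 11/4 = 43/16
8 of 14 · BBBRBRBB · max L 43/16 · min R 11/4 = 87/32
9 of 14 · BBBRBRBBB · max L 87/32 · min R 11/4 = 175/64
10 of 14 · BBBRBRBBBB · max L 175/64 · min R 11/4 = 351/128
11 of 14 · BBBRBRBBBBB · max L 351/128 · min R 11/4 = 703/256
12 of 14 · BBBRBRBBBBBR · max L 351/128 · min R 703/256 = 1405/512
13 of 14 · BBBRBRBBBBBRB · max L 1405/512 · min R 703/256 = 2811/1024
14 of 14 · BBBRBRBBBBBRBR · max L 1405/512 · min R 2811/1024 = 5621/2048

5621/2048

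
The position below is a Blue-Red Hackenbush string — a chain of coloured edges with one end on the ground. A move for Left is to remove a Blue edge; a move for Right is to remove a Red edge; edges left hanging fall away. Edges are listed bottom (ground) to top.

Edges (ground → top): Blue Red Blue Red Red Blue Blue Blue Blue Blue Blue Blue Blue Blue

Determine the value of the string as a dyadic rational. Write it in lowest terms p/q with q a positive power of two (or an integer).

Build G(s[:k]) for k = 1..14, string s = Blue Red Blue Red Red Blue Blue Blue Blue Blue Blue Blue Blue Blue.
edge 1 of 14 (Blue): { 0 | (no moves) } ⇒ 1
edge 2 of 14 (Red): { 0 | 1 } ⇒ 1/2
edge 3 of 14 (Blue): { 0,1/2 | 1 } ⇒ 3/4
edge 4 of 14 (Red): { 0,1/2 | 3/4,1 } ⇒ 5/8
edge 5 of 14 (Red): { 0,1/2 | 5/8,3/4,1 } ⇒ 9/16
edge 6 of 14 (Blue): { 0,1/2,9/16 | 5/8,3/4,1 } ⇒ 19/32
edge 7 of 14 (Blue): { 0,1/2,9/16,19/32 | 5/8,3/4,1 } ⇒ 39/64
edge 8 of 14 (Blue): { 0,1/2,9/16,19/32,39/64 | 5/8,3/4,1 } ⇒ 79/128
edge 9 of 14 (Blue): { 0,1/2,9/16,19/32,39/64,79/128 | 5/8,3/4,1 } ⇒ 159/256
edge 10 of 14 (Blue): { 0,1/2,9/16,19/32,39/64,79/128,159/256 | 5/8,3/4,1 } ⇒ 319/512
edge 11 of 14 (Blue): { 0,1/2,9/16,19/32,39/64,79/128,159/256,319/512 | 5/8,3/4,1 } ⇒ 639/1024
edge 12 of 14 (Blue): { 0,1/2,9/16,19/32,39/64,79/128,159/256,319/512,639/1024 | 5/8,3/4,1 } ⇒ 1279/2048
edge 13 of 14 (Blue): { 0,1/2,9/16,19/32,39/64,79/128,159/256,319/512,639/1024,1279/2048 | 5/8,3/4,1 } ⇒ 2559/4096
edge 14 of 14 (Blue): { 0,1/2,9/16,19/32,39/64,79/128,159/256,319/512,639/1024,1279/2048,2559/4096 | 5/8,3/4,1 } ⇒ 5119/8192

5119/8192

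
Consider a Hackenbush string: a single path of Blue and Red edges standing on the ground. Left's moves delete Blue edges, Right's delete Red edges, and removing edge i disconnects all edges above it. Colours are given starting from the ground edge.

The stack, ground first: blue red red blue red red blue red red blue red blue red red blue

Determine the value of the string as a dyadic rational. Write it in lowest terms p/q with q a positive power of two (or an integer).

4691/16384

G_1 [b]  L=[0]  R=[]  => 1
G_2 [br]  L=[0]  R=[1]  => 1/2
G_3 [brr]  L=[0]  R=[1/2; 1]  => 1/4
G_4 [brrb]  L=[0; 1/4]  R=[1/2; 1]  => 3/8
G_5 [brrbr]  L=[0; 1/4]  R=[3/8; 1/2; 1]  => 5/16
G_6 [brrbrr]  L=[0; 1/4]  R=[5/16; 3/8; 1/2; 1]  => 9/32
G_7 [brrbrrb]  L=[0; 1/4; 9/32]  R=[5/16; 3/8; 1/2; 1]  => 19/64
G_8 [brrbrrbr]  L=[0; 1/4; 9/32]  R=[19/64; 5/16; 3/8; 1/2; 1]  => 37/128
G_9 [brrbrrbrr]  L=[0; 1/4; 9/32]  R=[37/128; 19/64; 5/16; 3/8; 1/2; 1]  => 73/256
G_10 [brrbrrbrrb]  L=[0; 1/4; 9/32; 73/256]  R=[37/128; 19/64; 5/16; 3/8; 1/2; 1]  => 147/512
G_11 [brrbrrbrrbr]  L=[0; 1/4; 9/32; 73/256]  R=[147/512; 37/128; 19/64; 5/16; 3/8; 1/2; 1]  => 293/1024
G_12 [brrbrrbrrbrb]  L=[0; 1/4; 9/32; 73/256; 293/1024]  R=[147/512; 37/128; 19/64; 5/16; 3/8; 1/2; 1]  => 587/2048
G_13 [brrbrrbrrbrbr]  L=[0; 1/4; 9/32; 73/256; 293/1024]  R=[587/2048; 147/512; 37/128; 19/64; 5/16; 3/8; 1/2; 1]  => 1173/4096
G_14 [brrbrrbrrbrbrr]  L=[0; 1/4; 9/32; 73/256; 293/1024]  R=[1173/4096; 587/2048; 147/512; 37/128; 19/64; 5/16; 3/8; 1/2; 1]  => 2345/8192
G_15 [brrbrrbrrbrbrrb]  L=[0; 1/4; 9/32; 73/256; 293/1024; 2345/8192]  R=[1173/4096; 587/2048; 147/512; 37/128; 19/64; 5/16; 3/8; 1/2; 1]  => 4691/16384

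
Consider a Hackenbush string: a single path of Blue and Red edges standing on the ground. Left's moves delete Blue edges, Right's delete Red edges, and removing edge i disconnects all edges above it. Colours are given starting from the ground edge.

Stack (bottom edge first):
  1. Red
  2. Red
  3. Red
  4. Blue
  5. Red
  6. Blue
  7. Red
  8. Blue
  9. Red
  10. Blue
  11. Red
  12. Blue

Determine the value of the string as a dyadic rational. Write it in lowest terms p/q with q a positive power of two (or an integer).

-1365/512

Recurse on prefixes of the 12-edge string Red Red Red Blue Red Blue Red Blue Red Blue Red Blue:
1 of 12 · R · max L −∞ · min R 0 ⇒ -1
2 of 12 · RR · max L −∞ · min R -1 ⇒ -2
3 of 12 · RRR · max L −∞ · min R -2 ⇒ -3
4 of 12 · RRRB · max L -3 · min R -2 ⇒ -5/2
5 of 12 · RRRBR · max L -3 · min R -5/2 ⇒ -11/4
6 of 12 · RRRBRB · max L -11/4 · min R -5/2 ⇒ -21/8
7 of 12 · RRRBRBR · max L -11/4 · min R -21/8 ⇒ -43/16
8 of 12 · RRRBRBRB · max L -43/16 · min R -21/8 ⇒ -85/32
9 of 12 · RRRBRBRBR · max L -43/16 · min R -85/32 ⇒ -171/64
10 of 12 · RRRBRBRBRB · max L -171/64 · min R -85/32 ⇒ -341/128
11 of 12 · RRRBRBRBRBR · max L -171/64 · min R -341/128 ⇒ -683/256
12 of 12 · RRRBRBRBRBRB · max L -683/256 · min R -341/128 ⇒ -1365/512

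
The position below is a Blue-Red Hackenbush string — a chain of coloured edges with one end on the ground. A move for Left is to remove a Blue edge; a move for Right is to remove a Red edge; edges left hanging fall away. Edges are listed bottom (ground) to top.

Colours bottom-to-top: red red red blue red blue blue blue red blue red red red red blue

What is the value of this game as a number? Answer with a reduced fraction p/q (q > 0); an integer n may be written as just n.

Recurse on prefixes of the 15-edge string red red red blue red blue blue blue red blue red red red red blue:
value(r) = { (no moves) | 0 } -> -1
value(rr) = { (no moves) | -1; 0 } -> -2
value(rrr) = { (no moves) | -2; -1; 0 } -> -3
value(rrrb) = { -3 | -2; -1; 0 } -> -5/2
value(rrrbr) = { -3 | -5/2; -2; -1; 0 } -> -11/4
value(rrrbrb) = { -3; -11/4 | -5/2; -2; -1; 0 } -> -21/8
value(rrrbrbb) = { -3; -11/4; -21/8 | -5/2; -2; -1; 0 } -> -41/16
value(rrrbrbbb) = { -3; -11/4; -21/8; -41/16 | -5/2; -2; -1; 0 } -> -81/32
value(rrrbrbbbr) = { -3; -11/4; -21/8; -41/16 | -81/32; -5/2; -2; -1; 0 } -> -163/64
value(rrrbrbbbrb) = { -3; -11/4; -21/8; -41/16; -163/64 | -81/32; -5/2; -2; -1; 0 } -> -325/128
value(rrrbrbbbrbr) = { -3; -11/4; -21/8; -41/16; -163/64 | -325/128; -81/32; -5/2; -2; -1; 0 } -> -651/256
value(rrrbrbbbrbrr) = { -3; -11/4; -21/8; -41/16; -163/64 | -651/256; -325/128; -81/32; -5/2; -2; -1; 0 } -> -1303/512
value(rrrbrbbbrbrrr) = { -3; -11/4; -21/8; -41/16; -163/64 | -1303/512; -651/256; -325/128; -81/32; -5/2; -2; -1; 0 } -> -2607/1024
value(rrrbrbbbrbrrrr) = { -3; -11/4; -21/8; -41/16; -163/64 | -2607/1024; -1303/512; -651/256; -325/128; -81/32; -5/2; -2; -1; 0 } -> -5215/2048
value(rrrbrbbbrbrrrrb) = { -3; -11/4; -21/8; -41/16; -163/64; -5215/2048 | -2607/1024; -1303/512; -651/256; -325/128; -81/32; -5/2; -2; -1; 0 } -> -10429/4096

-10429/4096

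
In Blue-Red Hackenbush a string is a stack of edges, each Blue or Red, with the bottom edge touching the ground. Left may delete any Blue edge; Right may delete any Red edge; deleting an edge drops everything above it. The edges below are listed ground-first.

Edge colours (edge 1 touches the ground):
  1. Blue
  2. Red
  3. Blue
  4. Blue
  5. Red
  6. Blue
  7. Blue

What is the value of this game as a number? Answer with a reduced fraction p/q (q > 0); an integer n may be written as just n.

edge 1 of 7 (Blue): { 0 | none } → 1
edge 2 of 7 (Red): { 0 | 1 } → 1/2
edge 3 of 7 (Blue): { 0, 1/2 | 1 } → 3/4
edge 4 of 7 (Blue): { 0, 1/2, 3/4 | 1 } → 7/8
edge 5 of 7 (Red): { 0, 1/2, 3/4 | 7/8, 1 } → 13/16
edge 6 of 7 (Blue): { 0, 1/2, 3/4, 13/16 | 7/8, 1 } → 27/32
edge 7 of 7 (Blue): { 0, 1/2, 3/4, 13/16, 27/32 | 7/8, 1 } → 55/64

55/64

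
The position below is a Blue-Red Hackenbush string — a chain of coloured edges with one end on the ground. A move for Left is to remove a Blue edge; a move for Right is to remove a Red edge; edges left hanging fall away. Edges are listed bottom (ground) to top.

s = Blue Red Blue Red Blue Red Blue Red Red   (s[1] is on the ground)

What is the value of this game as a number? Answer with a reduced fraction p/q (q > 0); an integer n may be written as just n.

169/256

Build value(s[:k]) for k = 1..9, string s = Blue Red Blue Red Blue Red Blue Red Red.
value_1 [B]  L=[0]  R=[—]  gives 1
value_2 [BR]  L=[0]  R=[1]  gives 1/2
value_3 [BRB]  L=[0,1/2]  R=[1]  gives 3/4
value_4 [BRBR]  L=[0,1/2]  R=[3/4,1]  gives 5/8
value_5 [BRBRB]  L=[0,1/2,5/8]  R=[3/4,1]  gives 11/16
value_6 [BRBRBR]  L=[0,1/2,5/8]  R=[11/16,3/4,1]  gives 21/32
value_7 [BRBRBRB]  L=[0,1/2,5/8,21/32]  R=[11/16,3/4,1]  gives 43/64
value_8 [BRBRBRBR]  L=[0,1/2,5/8,21/32]  R=[43/64,11/16,3/4,1]  gives 85/128
value_9 [BRBRBRBRR]  L=[0,1/2,5/8,21/32]  R=[85/128,43/64,11/16,3/4,1]  gives 169/256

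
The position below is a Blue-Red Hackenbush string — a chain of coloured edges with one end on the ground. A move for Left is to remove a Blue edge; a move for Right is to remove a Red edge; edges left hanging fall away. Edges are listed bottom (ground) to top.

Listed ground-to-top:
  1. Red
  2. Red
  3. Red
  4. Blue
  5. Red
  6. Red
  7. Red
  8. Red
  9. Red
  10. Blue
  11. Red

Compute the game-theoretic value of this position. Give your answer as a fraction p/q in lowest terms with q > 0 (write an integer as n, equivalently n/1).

Prefix values for Red Red Red Blue Red Red Red Red Red Blue Red via {L|R} + simplicity:
G(R) = {  | 0 } = -1
G(RR) = {  | -1; 0 } = -2
G(RRR) = {  | -2; -1; 0 } = -3
G(RRRB) = { -3 | -2; -1; 0 } = -5/2
G(RRRBR) = { -3 | -5/2; -2; -1; 0 } = -11/4
G(RRRBRR) = { -3 | -11/4; -5/2; -2; -1; 0 } = -23/8
G(RRRBRRR) = { -3 | -23/8; -11/4; -5/2; -2; -1; 0 } = -47/16
G(RRRBRRRR) = { -3 | -47/16; -23/8; -11/4; -5/2; -2; -1; 0 } = -95/32
G(RRRBRRRRR) = { -3 | -95/32; -47/16; -23/8; -11/4; -5/2; -2; -1; 0 } = -191/64
G(RRRBRRRRRB) = { -3; -191/64 | -95/32; -47/16; -23/8; -11/4; -5/2; -2; -1; 0 } = -381/128
G(RRRBRRRRRBR) = { -3; -191/64 | -381/128; -95/32; -47/16; -23/8; -11/4; -5/2; -2; -1; 0 } = -763/256

-763/256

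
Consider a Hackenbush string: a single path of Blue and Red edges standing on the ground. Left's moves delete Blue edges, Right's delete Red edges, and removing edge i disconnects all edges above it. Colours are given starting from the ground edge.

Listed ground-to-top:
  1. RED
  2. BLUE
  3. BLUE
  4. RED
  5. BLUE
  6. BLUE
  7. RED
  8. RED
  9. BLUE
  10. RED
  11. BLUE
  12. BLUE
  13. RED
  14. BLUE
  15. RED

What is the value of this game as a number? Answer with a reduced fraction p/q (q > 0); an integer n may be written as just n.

edge 1 of 15 (RED): { ∅ | 0 } gives -1
edge 2 of 15 (BLUE): { -1 | 0 } gives -1/2
edge 3 of 15 (BLUE): { -1, -1/2 | 0 } gives -1/4
edge 4 of 15 (RED): { -1, -1/2 | -1/4, 0 } gives -3/8
edge 5 of 15 (BLUE): { -1, -1/2, -3/8 | -1/4, 0 } gives -5/16
edge 6 of 15 (BLUE): { -1, -1/2, -3/8, -5/16 | -1/4, 0 } gives -9/32
edge 7 of 15 (RED): { -1, -1/2, -3/8, -5/16 | -9/32, -1/4, 0 } gives -19/64
edge 8 of 15 (RED): { -1, -1/2, -3/8, -5/16 | -19/64, -9/32, -1/4, 0 } gives -39/128
edge 9 of 15 (BLUE): { -1, -1/2, -3/8, -5/16, -39/128 | -19/64, -9/32, -1/4, 0 } gives -77/256
edge 10 of 15 (RED): { -1, -1/2, -3/8, -5/16, -39/128 | -77/256, -19/64, -9/32, -1/4, 0 } gives -155/512
edge 11 of 15 (BLUE): { -1, -1/2, -3/8, -5/16, -39/128, -155/512 | -77/256, -19/64, -9/32, -1/4, 0 } gives -309/1024
edge 12 of 15 (BLUE): { -1, -1/2, -3/8, -5/16, -39/128, -155/512, -309/1024 | -77/256, -19/64, -9/32, -1/4, 0 } gives -617/2048
edge 13 of 15 (RED): { -1, -1/2, -3/8, -5/16, -39/128, -155/512, -309/1024 | -617/2048, -77/256, -19/64, -9/32, -1/4, 0 } gives -1235/4096
edge 14 of 15 (BLUE): { -1, -1/2, -3/8, -5/16, -39/128, -155/512, -309/1024, -1235/4096 | -617/2048, -77/256, -19/64, -9/32, -1/4, 0 } gives -2469/8192
edge 15 of 15 (RED): { -1, -1/2, -3/8, -5/16, -39/128, -155/512, -309/1024, -1235/4096 | -2469/8192, -617/2048, -77/256, -19/64, -9/32, -1/4, 0 } gives -4939/16384

-4939/16384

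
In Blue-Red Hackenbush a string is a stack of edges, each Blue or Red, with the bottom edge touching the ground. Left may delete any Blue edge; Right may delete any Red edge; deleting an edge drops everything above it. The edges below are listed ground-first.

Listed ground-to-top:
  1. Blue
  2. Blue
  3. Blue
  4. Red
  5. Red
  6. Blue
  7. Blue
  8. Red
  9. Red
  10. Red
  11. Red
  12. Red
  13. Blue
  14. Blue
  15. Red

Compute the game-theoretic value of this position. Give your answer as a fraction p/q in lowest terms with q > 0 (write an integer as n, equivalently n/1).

Prefix values for Blue Blue Blue Red Red Blue Blue Red Red Red Red Red Blue Blue Red via {L|R} + simplicity:
val(B) = { 0 | — } gives 1
val(BB) = { 0; 1 | — } gives 2
val(BBB) = { 0; 1; 2 | — } gives 3
val(BBBR) = { 0; 1; 2 | 3 } gives 5/2
val(BBBRR) = { 0; 1; 2 | 5/2; 3 } gives 9/4
val(BBBRRB) = { 0; 1; 2; 9/4 | 5/2; 3 } gives 19/8
val(BBBRRBB) = { 0; 1; 2; 9/4; 19/8 | 5/2; 3 } gives 39/16
val(BBBRRBBR) = { 0; 1; 2; 9/4; 19/8 | 39/16; 5/2; 3 } gives 77/32
val(BBBRRBBRR) = { 0; 1; 2; 9/4; 19/8 | 77/32; 39/16; 5/2; 3 } gives 153/64
val(BBBRRBBRRR) = { 0; 1; 2; 9/4; 19/8 | 153/64; 77/32; 39/16; 5/2; 3 } gives 305/128
val(BBBRRBBRRRR) = { 0; 1; 2; 9/4; 19/8 | 305/128; 153/64; 77/32; 39/16; 5/2; 3 } gives 609/256
val(BBBRRBBRRRRR) = { 0; 1; 2; 9/4; 19/8 | 609/256; 305/128; 153/64; 77/32; 39/16; 5/2; 3 } gives 1217/512
val(BBBRRBBRRRRRB) = { 0; 1; 2; 9/4; 19/8; 1217/512 | 609/256; 305/128; 153/64; 77/32; 39/16; 5/2; 3 } gives 2435/1024
val(BBBRRBBRRRRRBB) = { 0; 1; 2; 9/4; 19/8; 1217/512; 2435/1024 | 609/256; 305/128; 153/64; 77/32; 39/16; 5/2; 3 } gives 4871/2048
val(BBBRRBBRRRRRBBR) = { 0; 1; 2; 9/4; 19/8; 1217/512; 2435/1024 | 4871/2048; 609/256; 305/128; 153/64; 77/32; 39/16; 5/2; 3 } gives 9741/4096

9741/4096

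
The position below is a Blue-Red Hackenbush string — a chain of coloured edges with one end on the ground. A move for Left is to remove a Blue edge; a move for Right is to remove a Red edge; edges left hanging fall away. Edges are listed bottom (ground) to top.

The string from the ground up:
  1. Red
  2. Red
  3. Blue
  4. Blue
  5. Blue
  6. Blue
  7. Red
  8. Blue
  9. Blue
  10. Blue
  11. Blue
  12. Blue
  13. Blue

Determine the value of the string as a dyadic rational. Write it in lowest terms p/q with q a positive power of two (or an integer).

-2177/2048

Build G(s[:k]) for k = 1..13, string s = Red Red Blue Blue Blue Blue Red Blue Blue Blue Blue Blue Blue.
G_1 [R]  L=[]  R=[0]  -> -1
G_2 [RR]  L=[]  R=[-1,0]  -> -2
G_3 [RRB]  L=[-2]  R=[-1,0]  -> -3/2
G_4 [RRBB]  L=[-2,-3/2]  R=[-1,0]  -> -5/4
G_5 [RRBBB]  L=[-2,-3/2,-5/4]  R=[-1,0]  -> -9/8
G_6 [RRBBBB]  L=[-2,-3/2,-5/4,-9/8]  R=[-1,0]  -> -17/16
G_7 [RRBBBBR]  L=[-2,-3/2,-5/4,-9/8]  R=[-17/16,-1,0]  -> -35/32
G_8 [RRBBBBRB]  L=[-2,-3/2,-5/4,-9/8,-35/32]  R=[-17/16,-1,0]  -> -69/64
G_9 [RRBBBBRBB]  L=[-2,-3/2,-5/4,-9/8,-35/32,-69/64]  R=[-17/16,-1,0]  -> -137/128
G_10 [RRBBBBRBBB]  L=[-2,-3/2,-5/4,-9/8,-35/32,-69/64,-137/128]  R=[-17/16,-1,0]  -> -273/256
G_11 [RRBBBBRBBBB]  L=[-2,-3/2,-5/4,-9/8,-35/32,-69/64,-137/128,-273/256]  R=[-17/16,-1,0]  -> -545/512
G_12 [RRBBBBRBBBBB]  L=[-2,-3/2,-5/4,-9/8,-35/32,-69/64,-137/128,-273/256,-545/512]  R=[-17/16,-1,0]  -> -1089/1024
G_13 [RRBBBBRBBBBBB]  L=[-2,-3/2,-5/4,-9/8,-35/32,-69/64,-137/128,-273/256,-545/512,-1089/1024]  R=[-17/16,-1,0]  -> -2177/2048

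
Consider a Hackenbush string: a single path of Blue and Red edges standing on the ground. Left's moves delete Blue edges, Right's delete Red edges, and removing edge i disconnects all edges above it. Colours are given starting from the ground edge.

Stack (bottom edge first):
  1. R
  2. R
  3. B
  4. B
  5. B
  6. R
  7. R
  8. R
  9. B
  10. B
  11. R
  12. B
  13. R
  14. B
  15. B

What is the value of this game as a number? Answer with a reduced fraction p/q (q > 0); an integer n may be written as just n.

value(R) = { · | 0 } — -1
value(RR) = { · | -1 0 } — -2
value(RRB) = { -2 | -1 0 } — -3/2
value(RRBB) = { -2 -3/2 | -1 0 } — -5/4
value(RRBBB) = { -2 -3/2 -5/4 | -1 0 } — -9/8
value(RRBBBR) = { -2 -3/2 -5/4 | -9/8 -1 0 } — -19/16
value(RRBBBRR) = { -2 -3/2 -5/4 | -19/16 -9/8 -1 0 } — -39/32
value(RRBBBRRR) = { -2 -3/2 -5/4 | -39/32 -19/16 -9/8 -1 0 } — -79/64
value(RRBBBRRRB) = { -2 -3/2 -5/4 -79/64 | -39/32 -19/16 -9/8 -1 0 } — -157/128
value(RRBBBRRRBB) = { -2 -3/2 -5/4 -79/64 -157/128 | -39/32 -19/16 -9/8 -1 0 } — -313/256
value(RRBBBRRRBBR) = { -2 -3/2 -5/4 -79/64 -157/128 | -313/256 -39/32 -19/16 -9/8 -1 0 } — -627/512
value(RRBBBRRRBBRB) = { -2 -3/2 -5/4 -79/64 -157/128 -627/512 | -313/256 -39/32 -19/16 -9/8 -1 0 } — -1253/1024
value(RRBBBRRRBBRBR) = { -2 -3/2 -5/4 -79/64 -157/128 -627/512 | -1253/1024 -313/256 -39/32 -19/16 -9/8 -1 0 } — -2507/2048
value(RRBBBRRRBBRBRB) = { -2 -3/2 -5/4 -79/64 -157/128 -627/512 -2507/2048 | -1253/1024 -313/256 -39/32 -19/16 -9/8 -1 0 } — -5013/4096
value(RRBBBRRRBBRBRBB) = { -2 -3/2 -5/4 -79/64 -157/128 -627/512 -2507/2048 -5013/4096 | -1253/1024 -313/256 -39/32 -19/16 -9/8 -1 0 } — -10025/8192

-10025/8192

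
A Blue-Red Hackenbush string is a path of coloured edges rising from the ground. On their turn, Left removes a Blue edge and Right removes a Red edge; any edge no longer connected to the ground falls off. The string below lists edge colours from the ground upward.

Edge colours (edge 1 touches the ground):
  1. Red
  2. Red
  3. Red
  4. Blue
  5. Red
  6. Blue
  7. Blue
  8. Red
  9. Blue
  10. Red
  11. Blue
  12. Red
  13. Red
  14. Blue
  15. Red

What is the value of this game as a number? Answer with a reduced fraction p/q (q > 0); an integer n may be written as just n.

-10587/4096

Prefix values for Red Red Red Blue Red Blue Blue Red Blue Red Blue Red Red Blue Red via {L|R} + simplicity:
1 of 15 · R · max L −∞ · min R 0 so -1
2 of 15 · RR · max L −∞ · min R -1 so -2
3 of 15 · RRR · max L −∞ · min R -2 so -3
4 of 15 · RRRB · max L -3 · min R -2 so -5/2
5 of 15 · RRRBR · max L -3 · min R -5/2 so -11/4
6 of 15 · RRRBRB · max L -11/4 · min R -5/2 so -21/8
7 of 15 · RRRBRBB · max L -21/8 · min R -5/2 so -41/16
8 of 15 · RRRBRBBR · max L -21/8 · min R -41/16 so -83/32
9 of 15 · RRRBRBBRB · max L -83/32 · min R -41/16 so -165/64
10 of 15 · RRRBRBBRBR · max L -83/32 · min R -165/64 so -331/128
11 of 15 · RRRBRBBRBRB · max L -331/128 · min R -165/64 so -661/256
12 of 15 · RRRBRBBRBRBR · max L -331/128 · min R -661/256 so -1323/512
13 of 15 · RRRBRBBRBRBRR · max L -331/128 · min R -1323/512 so -2647/1024
14 of 15 · RRRBRBBRBRBRRB · max L -2647/1024 · min R -1323/512 so -5293/2048
15 of 15 · RRRBRBBRBRBRRBR · max L -2647/1024 · min R -5293/2048 so -10587/4096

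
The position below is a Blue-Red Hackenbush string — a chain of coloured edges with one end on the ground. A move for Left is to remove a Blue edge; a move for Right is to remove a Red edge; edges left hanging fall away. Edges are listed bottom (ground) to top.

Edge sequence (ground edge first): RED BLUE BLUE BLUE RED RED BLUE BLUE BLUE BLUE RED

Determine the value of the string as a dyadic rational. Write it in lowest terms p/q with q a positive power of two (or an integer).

Prefix values for RED BLUE BLUE BLUE RED RED BLUE BLUE BLUE BLUE RED via {L|R} + simplicity:
step 1: add RED to get R; options L={ · } R={ 0 } = -1
step 2: add BLUE to get RB; options L={ -1 } R={ 0 } = -1/2
step 3: add BLUE to get RBB; options L={ -1,-1/2 } R={ 0 } = -1/4
step 4: add BLUE to get RBBB; options L={ -1,-1/2,-1/4 } R={ 0 } = -1/8
step 5: add RED to get RBBBR; options L={ -1,-1/2,-1/4 } R={ -1/8,0 } = -3/16
step 6: add RED to get RBBBRR; options L={ -1,-1/2,-1/4 } R={ -3/16,-1/8,0 } = -7/32
step 7: add BLUE to get RBBBRRB; options L={ -1,-1/2,-1/4,-7/32 } R={ -3/16,-1/8,0 } = -13/64
step 8: add BLUE to get RBBBRRBB; options L={ -1,-1/2,-1/4,-7/32,-13/64 } R={ -3/16,-1/8,0 } = -25/128
step 9: add BLUE to get RBBBRRBBB; options L={ -1,-1/2,-1/4,-7/32,-13/64,-25/128 } R={ -3/16,-1/8,0 } = -49/256
step 10: add BLUE to get RBBBRRBBBB; options L={ -1,-1/2,-1/4,-7/32,-13/64,-25/128,-49/256 } R={ -3/16,-1/8,0 } = -97/512
step 11: add RED to get RBBBRRBBBBR; options L={ -1,-1/2,-1/4,-7/32,-13/64,-25/128,-49/256 } R={ -97/512,-3/16,-1/8,0 } = -195/1024

-195/1024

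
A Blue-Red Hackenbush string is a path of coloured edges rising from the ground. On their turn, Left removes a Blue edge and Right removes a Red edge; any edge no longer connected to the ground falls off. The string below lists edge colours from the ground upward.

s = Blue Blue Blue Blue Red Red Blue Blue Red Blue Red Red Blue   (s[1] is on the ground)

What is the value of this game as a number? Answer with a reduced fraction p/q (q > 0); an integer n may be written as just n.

1747/512

Prefix values for Blue Blue Blue Blue Red Red Blue Blue Red Blue Red Red Blue via {L|R} + simplicity:
1 of 13 · B · max L 0 · min R +∞ — 1
2 of 13 · BB · max L 1 · min R +∞ — 2
3 of 13 · BBB · max L 2 · min R +∞ — 3
4 of 13 · BBBB · max L 3 · min R +∞ — 4
5 of 13 · BBBBR · max L 3 · min R 4 — 7/2
6 of 13 · BBBBRR · max L 3 · min R 7/2 — 13/4
7 of 13 · BBBBRRB · max L 13/4 · min R 7/2 — 27/8
8 of 13 · BBBBRRBB · max L 27/8 · min R 7/2 — 55/16
9 of 13 · BBBBRRBBR · max L 27/8 · min R 55/16 — 109/32
10 of 13 · BBBBRRBBRB · max L 109/32 · min R 55/16 — 219/64
11 of 13 · BBBBRRBBRBR · max L 109/32 · min R 219/64 — 437/128
12 of 13 · BBBBRRBBRBRR · max L 109/32 · min R 437/128 — 873/256
13 of 13 · BBBBRRBBRBRRB · max L 873/256 · min R 437/128 — 1747/512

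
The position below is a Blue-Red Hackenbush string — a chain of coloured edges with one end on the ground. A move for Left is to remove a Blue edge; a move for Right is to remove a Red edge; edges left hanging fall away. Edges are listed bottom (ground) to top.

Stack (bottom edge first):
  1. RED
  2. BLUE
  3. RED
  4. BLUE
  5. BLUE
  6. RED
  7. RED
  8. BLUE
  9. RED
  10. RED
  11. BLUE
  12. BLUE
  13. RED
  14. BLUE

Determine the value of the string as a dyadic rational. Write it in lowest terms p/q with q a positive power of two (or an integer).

-4965/8192

step 1: add RED to get R; options L={  } R={ 0 } → -1
step 2: add BLUE to get RB; options L={ -1 } R={ 0 } → -1/2
step 3: add RED to get RBR; options L={ -1 } R={ -1/2 0 } → -3/4
step 4: add BLUE to get RBRB; options L={ -1 -3/4 } R={ -1/2 0 } → -5/8
step 5: add BLUE to get RBRBB; options L={ -1 -3/4 -5/8 } R={ -1/2 0 } → -9/16
step 6: add RED to get RBRBBR; options L={ -1 -3/4 -5/8 } R={ -9/16 -1/2 0 } → -19/32
step 7: add RED to get RBRBBRR; options L={ -1 -3/4 -5/8 } R={ -19/32 -9/16 -1/2 0 } → -39/64
step 8: add BLUE to get RBRBBRRB; options L={ -1 -3/4 -5/8 -39/64 } R={ -19/32 -9/16 -1/2 0 } → -77/128
step 9: add RED to get RBRBBRRBR; options L={ -1 -3/4 -5/8 -39/64 } R={ -77/128 -19/32 -9/16 -1/2 0 } → -155/256
step 10: add RED to get RBRBBRRBRR; options L={ -1 -3/4 -5/8 -39/64 } R={ -155/256 -77/128 -19/32 -9/16 -1/2 0 } → -311/512
step 11: add BLUE to get RBRBBRRBRRB; options L={ -1 -3/4 -5/8 -39/64 -311/512 } R={ -155/256 -77/128 -19/32 -9/16 -1/2 0 } → -621/1024
step 12: add BLUE to get RBRBBRRBRRBB; options L={ -1 -3/4 -5/8 -39/64 -311/512 -621/1024 } R={ -155/256 -77/128 -19/32 -9/16 -1/2 0 } → -1241/2048
step 13: add RED to get RBRBBRRBRRBBR; options L={ -1 -3/4 -5/8 -39/64 -311/512 -621/1024 } R={ -1241/2048 -155/256 -77/128 -19/32 -9/16 -1/2 0 } → -2483/4096
step 14: add BLUE to get RBRBBRRBRRBBRB; options L={ -1 -3/4 -5/8 -39/64 -311/512 -621/1024 -2483/4096 } R={ -1241/2048 -155/256 -77/128 -19/32 -9/16 -1/2 0 } → -4965/8192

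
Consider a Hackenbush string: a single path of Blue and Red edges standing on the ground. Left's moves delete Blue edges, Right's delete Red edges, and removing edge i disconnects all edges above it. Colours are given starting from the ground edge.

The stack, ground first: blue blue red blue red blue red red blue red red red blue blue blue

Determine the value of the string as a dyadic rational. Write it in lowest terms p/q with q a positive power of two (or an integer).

13455/8192

step 1: add blue to get b; options L={ 0 } R={ ∅ } → 1
step 2: add blue to get bb; options L={ 0; 1 } R={ ∅ } → 2
step 3: add red to get bbr; options L={ 0; 1 } R={ 2 } → 3/2
step 4: add blue to get bbrb; options L={ 0; 1; 3/2 } R={ 2 } → 7/4
step 5: add red to get bbrbr; options L={ 0; 1; 3/2 } R={ 7/4; 2 } → 13/8
step 6: add blue to get bbrbrb; options L={ 0; 1; 3/2; 13/8 } R={ 7/4; 2 } → 27/16
step 7: add red to get bbrbrbr; options L={ 0; 1; 3/2; 13/8 } R={ 27/16; 7/4; 2 } → 53/32
step 8: add red to get bbrbrbrr; options L={ 0; 1; 3/2; 13/8 } R={ 53/32; 27/16; 7/4; 2 } → 105/64
step 9: add blue to get bbrbrbrrb; options L={ 0; 1; 3/2; 13/8; 105/64 } R={ 53/32; 27/16; 7/4; 2 } → 211/128
step 10: add red to get bbrbrbrrbr; options L={ 0; 1; 3/2; 13/8; 105/64 } R={ 211/128; 53/32; 27/16; 7/4; 2 } → 421/256
step 11: add red to get bbrbrbrrbrr; options L={ 0; 1; 3/2; 13/8; 105/64 } R={ 421/256; 211/128; 53/32; 27/16; 7/4; 2 } → 841/512
step 12: add red to get bbrbrbrrbrrr; options L={ 0; 1; 3/2; 13/8; 105/64 } R={ 841/512; 421/256; 211/128; 53/32; 27/16; 7/4; 2 } → 1681/1024
step 13: add blue to get bbrbrbrrbrrrb; options L={ 0; 1; 3/2; 13/8; 105/64; 1681/1024 } R={ 841/512; 421/256; 211/128; 53/32; 27/16; 7/4; 2 } → 3363/2048
step 14: add blue to get bbrbrbrrbrrrbb; options L={ 0; 1; 3/2; 13/8; 105/64; 1681/1024; 3363/2048 } R={ 841/512; 421/256; 211/128; 53/32; 27/16; 7/4; 2 } → 6727/4096
step 15: add blue to get bbrbrbrrbrrrbbb; options L={ 0; 1; 3/2; 13/8; 105/64; 1681/1024; 3363/2048; 6727/4096 } R={ 841/512; 421/256; 211/128; 53/32; 27/16; 7/4; 2 } → 13455/8192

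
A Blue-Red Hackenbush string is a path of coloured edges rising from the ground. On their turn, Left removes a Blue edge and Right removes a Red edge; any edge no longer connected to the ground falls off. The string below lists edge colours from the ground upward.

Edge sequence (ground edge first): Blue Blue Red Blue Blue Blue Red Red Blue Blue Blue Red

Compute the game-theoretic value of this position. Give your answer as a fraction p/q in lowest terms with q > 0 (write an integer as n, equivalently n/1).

1949/1024

edge 1 of 12 (Blue): { 0 | — } -> 1
edge 2 of 12 (Blue): { 0; 1 | — } -> 2
edge 3 of 12 (Red): { 0; 1 | 2 } -> 3/2
edge 4 of 12 (Blue): { 0; 1; 3/2 | 2 } -> 7/4
edge 5 of 12 (Blue): { 0; 1; 3/2; 7/4 | 2 } -> 15/8
edge 6 of 12 (Blue): { 0; 1; 3/2; 7/4; 15/8 | 2 } -> 31/16
edge 7 of 12 (Red): { 0; 1; 3/2; 7/4; 15/8 | 31/16; 2 } -> 61/32
edge 8 of 12 (Red): { 0; 1; 3/2; 7/4; 15/8 | 61/32; 31/16; 2 } -> 121/64
edge 9 of 12 (Blue): { 0; 1; 3/2; 7/4; 15/8; 121/64 | 61/32; 31/16; 2 } -> 243/128
edge 10 of 12 (Blue): { 0; 1; 3/2; 7/4; 15/8; 121/64; 243/128 | 61/32; 31/16; 2 } -> 487/256
edge 11 of 12 (Blue): { 0; 1; 3/2; 7/4; 15/8; 121/64; 243/128; 487/256 | 61/32; 31/16; 2 } -> 975/512
edge 12 of 12 (Red): { 0; 1; 3/2; 7/4; 15/8; 121/64; 243/128; 487/256 | 975/512; 61/32; 31/16; 2 } -> 1949/1024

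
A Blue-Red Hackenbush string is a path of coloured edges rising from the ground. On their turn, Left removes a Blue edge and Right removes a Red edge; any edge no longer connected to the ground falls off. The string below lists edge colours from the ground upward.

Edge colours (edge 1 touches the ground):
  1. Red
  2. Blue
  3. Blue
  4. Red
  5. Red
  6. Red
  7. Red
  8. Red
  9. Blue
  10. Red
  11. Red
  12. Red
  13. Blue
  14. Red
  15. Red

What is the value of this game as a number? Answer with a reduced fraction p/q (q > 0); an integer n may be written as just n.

step 1: add Red to get R; options L={ (no moves) } R={ 0 } so -1
step 2: add Blue to get RB; options L={ -1 } R={ 0 } so -1/2
step 3: add Blue to get RBB; options L={ -1, -1/2 } R={ 0 } so -1/4
step 4: add Red to get RBBR; options L={ -1, -1/2 } R={ -1/4, 0 } so -3/8
step 5: add Red to get RBBRR; options L={ -1, -1/2 } R={ -3/8, -1/4, 0 } so -7/16
step 6: add Red to get RBBRRR; options L={ -1, -1/2 } R={ -7/16, -3/8, -1/4, 0 } so -15/32
step 7: add Red to get RBBRRRR; options L={ -1, -1/2 } R={ -15/32, -7/16, -3/8, -1/4, 0 } so -31/64
step 8: add Red to get RBBRRRRR; options L={ -1, -1/2 } R={ -31/64, -15/32, -7/16, -3/8, -1/4, 0 } so -63/128
step 9: add Blue to get RBBRRRRRB; options L={ -1, -1/2, -63/128 } R={ -31/64, -15/32, -7/16, -3/8, -1/4, 0 } so -125/256
step 10: add Red to get RBBRRRRRBR; options L={ -1, -1/2, -63/128 } R={ -125/256, -31/64, -15/32, -7/16, -3/8, -1/4, 0 } so -251/512
step 11: add Red to get RBBRRRRRBRR; options L={ -1, -1/2, -63/128 } R={ -251/512, -125/256, -31/64, -15/32, -7/16, -3/8, -1/4, 0 } so -503/1024
step 12: add Red to get RBBRRRRRBRRR; options L={ -1, -1/2, -63/128 } R={ -503/1024, -251/512, -125/256, -31/64, -15/32, -7/16, -3/8, -1/4, 0 } so -1007/2048
step 13: add Blue to get RBBRRRRRBRRRB; options L={ -1, -1/2, -63/128, -1007/2048 } R={ -503/1024, -251/512, -125/256, -31/64, -15/32, -7/16, -3/8, -1/4, 0 } so -2013/4096
step 14: add Red to get RBBRRRRRBRRRBR; options L={ -1, -1/2, -63/128, -1007/2048 } R={ -2013/4096, -503/1024, -251/512, -125/256, -31/64, -15/32, -7/16, -3/8, -1/4, 0 } so -4027/8192
step 15: add Red to get RBBRRRRRBRRRBRR; options L={ -1, -1/2, -63/128, -1007/2048 } R={ -4027/8192, -2013/4096, -503/1024, -251/512, -125/256, -31/64, -15/32, -7/16, -3/8, -1/4, 0 } so -8055/16384

-8055/16384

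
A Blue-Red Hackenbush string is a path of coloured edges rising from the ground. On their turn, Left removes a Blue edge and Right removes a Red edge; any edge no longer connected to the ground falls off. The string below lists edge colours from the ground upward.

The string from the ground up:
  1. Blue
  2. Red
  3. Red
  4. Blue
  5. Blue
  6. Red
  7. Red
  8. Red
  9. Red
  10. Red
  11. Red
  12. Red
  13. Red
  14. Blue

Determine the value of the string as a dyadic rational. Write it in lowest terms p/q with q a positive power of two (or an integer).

3075/8192

Recurse on prefixes of the 14-edge string Blue Red Red Blue Blue Red Red Red Red Red Red Red Red Blue:
B: Left { 0 }, Right { none } ⇒ simplest 1
BR: Left { 0 }, Right { 1 } ⇒ simplest 1/2
BRR: Left { 0 }, Right { 1/2,1 } ⇒ simplest 1/4
BRRB: Left { 0,1/4 }, Right { 1/2,1 } ⇒ simplest 3/8
BRRBB: Left { 0,1/4,3/8 }, Right { 1/2,1 } ⇒ simplest 7/16
BRRBBR: Left { 0,1/4,3/8 }, Right { 7/16,1/2,1 } ⇒ simplest 13/32
BRRBBRR: Left { 0,1/4,3/8 }, Right { 13/32,7/16,1/2,1 } ⇒ simplest 25/64
BRRBBRRR: Left { 0,1/4,3/8 }, Right { 25/64,13/32,7/16,1/2,1 } ⇒ simplest 49/128
BRRBBRRRR: Left { 0,1/4,3/8 }, Right { 49/128,25/64,13/32,7/16,1/2,1 } ⇒ simplest 97/256
BRRBBRRRRR: Left { 0,1/4,3/8 }, Right { 97/256,49/128,25/64,13/32,7/16,1/2,1 } ⇒ simplest 193/512
BRRBBRRRRRR: Left { 0,1/4,3/8 }, Right { 193/512,97/256,49/128,25/64,13/32,7/16,1/2,1 } ⇒ simplest 385/1024
BRRBBRRRRRRR: Left { 0,1/4,3/8 }, Right { 385/1024,193/512,97/256,49/128,25/64,13/32,7/16,1/2,1 } ⇒ simplest 769/2048
BRRBBRRRRRRRR: Left { 0,1/4,3/8 }, Right { 769/2048,385/1024,193/512,97/256,49/128,25/64,13/32,7/16,1/2,1 } ⇒ simplest 1537/4096
BRRBBRRRRRRRRB: Left { 0,1/4,3/8,1537/4096 }, Right { 769/2048,385/1024,193/512,97/256,49/128,25/64,13/32,7/16,1/2,1 } ⇒ simplest 3075/8192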